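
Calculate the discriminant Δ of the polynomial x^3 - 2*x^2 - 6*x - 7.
Δ = -2051

For x^3 + a x^2 + b x + c the discriminant is Δ = 18 a b c - 4 a^3 c + a^2 b^2 - 4 b^3 - 27 c^2.
Plug a = -2, b = -6, c = -7:
  18*(-2)*(-6)*(-7) - 4*(-2)^3*(-7) + (-2)^2*(-6)^2 - 4*(-6)^3 - 27*(-7)^2
  = -1512 + (-224) + 144 + (864) + (-1323)
  = -2051.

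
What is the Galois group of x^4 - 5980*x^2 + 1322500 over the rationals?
Gal(K/Q) = Z/2Z (cyclic of order 2)

f factors as (x^2 - 5750)(x^2 - 230), so the splitting field is K = Q(sqrt(5750), sqrt(230)). The squarefree part of 5750 is 230 and the squarefree part of 230 is also 230, so sqrt(5750) and sqrt(230) are both rational multiples of sqrt(230). Hence Q(sqrt(5750)) = Q(sqrt(230)) = Q(sqrt(230)), and the splitting field collapses to a single degree-2 extension with Galois group Z/2Z.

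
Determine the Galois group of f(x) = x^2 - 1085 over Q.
Gal(K/Q) = Z/2Z (cyclic of order 2)

x^2 - 1085 is irreducible over Q since 1085 is not a rational square. The splitting field Q(sqrt(1085)) has degree 2 over Q, and its unique nontrivial automorphism is sqrt(1085) ↦ -sqrt(1085). Hence Gal(Q(sqrt(1085))/Q) = Z/2Z.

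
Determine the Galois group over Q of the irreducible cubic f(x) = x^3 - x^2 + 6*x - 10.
Gal(K/Q) = S_3 (symmetric group of order 6)

Compute the discriminant of x^3 + (-1)*x^2 + (6)*x + (-10): Δ = -2488. Since Δ is not a rational square, the Galois group is not contained in A_3; it must be the full S_3 (irreducibility of the cubic rules out anything smaller).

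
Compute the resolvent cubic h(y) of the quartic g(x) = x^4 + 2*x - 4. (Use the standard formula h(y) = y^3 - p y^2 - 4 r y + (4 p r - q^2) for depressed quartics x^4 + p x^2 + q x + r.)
h(y) = y^3 + 16*y - 4

Identify coefficients: p = 0, q = 2, r = -4.
Plug into h(y) = y^3 - p y^2 - 4 r y + (4 p r - q^2):
  h(y) = y^3 - (0) y^2 - 4*(-4) y + (4*(0)*(-4) - (2)^2)
       = y^3 + (0) y^2 + (16) y + (-4).
Simplifying: h(y) = y^3 + 16*y - 4.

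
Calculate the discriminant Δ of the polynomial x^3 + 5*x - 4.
Δ = -932

For a depressed cubic x^3 + p x + q the discriminant is Δ = -4 p^3 - 27 q^2 = -4*(5)^3 - 27*(-4)^2 = -500 - 432 = -932.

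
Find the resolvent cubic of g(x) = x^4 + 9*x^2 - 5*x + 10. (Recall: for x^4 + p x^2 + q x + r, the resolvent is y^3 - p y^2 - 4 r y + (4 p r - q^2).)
h(y) = y^3 - 9*y^2 - 40*y + 335

Identify coefficients: p = 9, q = -5, r = 10.
Plug into h(y) = y^3 - p y^2 - 4 r y + (4 p r - q^2):
  h(y) = y^3 - (9) y^2 - 4*(10) y + (4*(9)*(10) - (-5)^2)
       = y^3 + (-9) y^2 + (-40) y + (335).
Simplifying: h(y) = y^3 - 9*y^2 - 40*y + 335.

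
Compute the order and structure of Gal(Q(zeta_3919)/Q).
|Gal(Q(zeta_3919)/Q)| = phi(3919) = 3918; group ≅ (Z/3919Z)^* ≅ Z/3918Z

The n-th cyclotomic polynomial Φ_3919(x) is the minimal polynomial of zeta_3919 over Q and has degree phi(3919) = 3918. So Q(zeta_3919) is a degree-3918 Galois extension with Galois group (Z/3919Z)^*. (Z/3919Z)^* is cyclic since 3919 is an odd prime power (or 4). Hence Gal(Q(zeta_3919)/Q) ≅ Z/3918Z.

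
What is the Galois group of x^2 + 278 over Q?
Gal(K/Q) = Z/2Z (cyclic of order 2)

x^2 + 278 is irreducible over Q since -278 is not a rational square. The splitting field Q(sqrt(-278)) has degree 2 over Q, and its unique nontrivial automorphism is sqrt(-278) ↦ -sqrt(-278). Hence Gal(Q(sqrt(-278))/Q) = Z/2Z.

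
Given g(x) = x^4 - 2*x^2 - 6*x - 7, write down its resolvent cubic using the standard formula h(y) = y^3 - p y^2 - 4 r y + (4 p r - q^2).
h(y) = y^3 + 2*y^2 + 28*y + 20

Identify coefficients: p = -2, q = -6, r = -7.
Plug into h(y) = y^3 - p y^2 - 4 r y + (4 p r - q^2):
  h(y) = y^3 - (-2) y^2 - 4*(-7) y + (4*(-2)*(-7) - (-6)^2)
       = y^3 + (2) y^2 + (28) y + (20).
Simplifying: h(y) = y^3 + 2*y^2 + 28*y + 20.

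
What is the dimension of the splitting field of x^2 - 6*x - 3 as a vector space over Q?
[K:Q] = 2

The discriminant of x^2 + (-6)*x + (-3) is b^2 - 4c = 36 - (-12) = 48. Since 48 is not a perfect square in Q, the polynomial is irreducible over Q. Its two roots generate a degree-2 extension, so [K:Q] = 2.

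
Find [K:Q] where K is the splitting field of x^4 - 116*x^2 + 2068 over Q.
[K:Q] = 4

f factors as (x^2 - 94)(x^2 - 22); the splitting field is K = Q(sqrt(94), sqrt(22)). Since 94, 22, and 2068 are all non-squares in Q, the three subfields Q(sqrt(94)), Q(sqrt(22)), Q(sqrt(2068)) are distinct degree-2 extensions, so [K:Q] = 4 (Klein four Galois group).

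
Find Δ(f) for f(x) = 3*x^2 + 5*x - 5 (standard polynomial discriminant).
Δ = 85

For a quadratic a x^2 + b x + c the discriminant is Δ = b^2 - 4ac = (5)^2 - 4*(3)*(-5) = 25 - (-60) = 85.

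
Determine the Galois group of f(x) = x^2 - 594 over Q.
Gal(K/Q) = Z/2Z (cyclic of order 2)

x^2 - 594 is irreducible over Q since 594 is not a rational square. The splitting field Q(sqrt(594)) has degree 2 over Q, and its unique nontrivial automorphism is sqrt(594) ↦ -sqrt(594). Hence Gal(Q(sqrt(594))/Q) = Z/2Z.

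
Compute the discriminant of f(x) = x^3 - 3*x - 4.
Δ = -324

For a depressed cubic x^3 + p x + q the discriminant is Δ = -4 p^3 - 27 q^2 = -4*(-3)^3 - 27*(-4)^2 = 108 - 432 = -324.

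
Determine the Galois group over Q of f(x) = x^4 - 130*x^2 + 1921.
Gal(K/Q) = V_4 (Klein four-group, Z/2Z × Z/2Z)

f factors as (x^2 - 113)(x^2 - 17), so the splitting field is K = Q(sqrt(113), sqrt(17)). The elements 113, 17, 1921 are all non-squares in Q, so sqrt(113) and sqrt(17) generate independent quadratic extensions. Thus [K:Q] = 4 and Gal(K/Q) is generated by the two order-2 automorphisms sqrt(113) ↦ -sqrt(113) and sqrt(17) ↦ -sqrt(17), giving V_4.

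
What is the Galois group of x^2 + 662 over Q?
Gal(K/Q) = Z/2Z (cyclic of order 2)

x^2 + 662 is irreducible over Q since -662 is not a rational square. The splitting field Q(sqrt(-662)) has degree 2 over Q, and its unique nontrivial automorphism is sqrt(-662) ↦ -sqrt(-662). Hence Gal(Q(sqrt(-662))/Q) = Z/2Z.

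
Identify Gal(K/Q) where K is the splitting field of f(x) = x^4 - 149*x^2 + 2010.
Gal(K/Q) = V_4 (Klein four-group, Z/2Z × Z/2Z)

f factors as (x^2 - 15)(x^2 - 134), so the splitting field is K = Q(sqrt(15), sqrt(134)). The elements 15, 134, 2010 are all non-squares in Q, so sqrt(15) and sqrt(134) generate independent quadratic extensions. Thus [K:Q] = 4 and Gal(K/Q) is generated by the two order-2 automorphisms sqrt(15) ↦ -sqrt(15) and sqrt(134) ↦ -sqrt(134), giving V_4.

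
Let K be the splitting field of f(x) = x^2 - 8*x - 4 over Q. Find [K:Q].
[K:Q] = 2

The discriminant of x^2 + (-8)*x + (-4) is b^2 - 4c = 64 - (-16) = 80. Since 80 is not a perfect square in Q, the polynomial is irreducible over Q. Its two roots generate a degree-2 extension, so [K:Q] = 2.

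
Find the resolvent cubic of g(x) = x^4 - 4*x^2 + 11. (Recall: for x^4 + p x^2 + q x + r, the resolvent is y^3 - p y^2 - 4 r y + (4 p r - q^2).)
h(y) = y^3 + 4*y^2 - 44*y - 176

Identify coefficients: p = -4, q = 0, r = 11.
Plug into h(y) = y^3 - p y^2 - 4 r y + (4 p r - q^2):
  h(y) = y^3 - (-4) y^2 - 4*(11) y + (4*(-4)*(11) - (0)^2)
       = y^3 + (4) y^2 + (-44) y + (-176).
Simplifying: h(y) = y^3 + 4*y^2 - 44*y - 176.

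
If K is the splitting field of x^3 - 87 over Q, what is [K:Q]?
[K:Q] = 6

x^3 - 87 has one real root r = 87^(1/3) and two complex roots r*zeta_3, r*zeta_3^2 where zeta_3 = e^(2*pi*i/3). The splitting field is Q(r, zeta_3). [Q(r):Q] = 3 and [Q(zeta_3):Q] = 2 with gcd = 1, so [Q(r, zeta_3):Q] = 3 * 2 = 6.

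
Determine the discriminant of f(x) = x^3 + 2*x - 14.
Δ = -5324

For a depressed cubic x^3 + p x + q the discriminant is Δ = -4 p^3 - 27 q^2 = -4*(2)^3 - 27*(-14)^2 = -32 - 5292 = -5324.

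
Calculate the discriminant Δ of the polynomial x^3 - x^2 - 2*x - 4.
Δ = -556

For x^3 + a x^2 + b x + c the discriminant is Δ = 18 a b c - 4 a^3 c + a^2 b^2 - 4 b^3 - 27 c^2.
Plug a = -1, b = -2, c = -4:
  18*(-1)*(-2)*(-4) - 4*(-1)^3*(-4) + (-1)^2*(-2)^2 - 4*(-2)^3 - 27*(-4)^2
  = -144 + (-16) + 4 + (32) + (-432)
  = -556.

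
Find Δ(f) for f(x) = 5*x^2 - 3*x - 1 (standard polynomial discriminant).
Δ = 29

For a quadratic a x^2 + b x + c the discriminant is Δ = b^2 - 4ac = (-3)^2 - 4*(5)*(-1) = 9 - (-20) = 29.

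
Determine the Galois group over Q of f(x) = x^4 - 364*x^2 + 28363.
Gal(K/Q) = V_4 (Klein four-group, Z/2Z × Z/2Z)

f factors as (x^2 - 113)(x^2 - 251), so the splitting field is K = Q(sqrt(113), sqrt(251)). The elements 113, 251, 28363 are all non-squares in Q, so sqrt(113) and sqrt(251) generate independent quadratic extensions. Thus [K:Q] = 4 and Gal(K/Q) is generated by the two order-2 automorphisms sqrt(113) ↦ -sqrt(113) and sqrt(251) ↦ -sqrt(251), giving V_4.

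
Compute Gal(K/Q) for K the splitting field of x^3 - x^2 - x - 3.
Gal(K/Q) = S_3 (symmetric group of order 6)

Compute the discriminant of x^3 + (-1)*x^2 + (-1)*x + (-3): Δ = -304. Since Δ is not a rational square, the Galois group is not contained in A_3; it must be the full S_3 (irreducibility of the cubic rules out anything smaller).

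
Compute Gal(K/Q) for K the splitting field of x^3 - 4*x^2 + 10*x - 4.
Gal(K/Q) = S_3 (symmetric group of order 6)

Compute the discriminant of x^3 + (-4)*x^2 + (10)*x + (-4): Δ = -976. Since Δ is not a rational square, the Galois group is not contained in A_3; it must be the full S_3 (irreducibility of the cubic rules out anything smaller).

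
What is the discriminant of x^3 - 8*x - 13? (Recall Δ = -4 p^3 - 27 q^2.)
Δ = -2515

For a depressed cubic x^3 + p x + q the discriminant is Δ = -4 p^3 - 27 q^2 = -4*(-8)^3 - 27*(-13)^2 = 2048 - 4563 = -2515.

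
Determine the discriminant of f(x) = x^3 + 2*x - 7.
Δ = -1355

For a depressed cubic x^3 + p x + q the discriminant is Δ = -4 p^3 - 27 q^2 = -4*(2)^3 - 27*(-7)^2 = -32 - 1323 = -1355.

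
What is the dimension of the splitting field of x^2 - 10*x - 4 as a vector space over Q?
[K:Q] = 2

The discriminant of x^2 + (-10)*x + (-4) is b^2 - 4c = 100 - (-16) = 116. Since 116 is not a perfect square in Q, the polynomial is irreducible over Q. Its two roots generate a degree-2 extension, so [K:Q] = 2.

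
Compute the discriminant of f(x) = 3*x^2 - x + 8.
Δ = -95

For a quadratic a x^2 + b x + c the discriminant is Δ = b^2 - 4ac = (-1)^2 - 4*(3)*(8) = 1 - (96) = -95.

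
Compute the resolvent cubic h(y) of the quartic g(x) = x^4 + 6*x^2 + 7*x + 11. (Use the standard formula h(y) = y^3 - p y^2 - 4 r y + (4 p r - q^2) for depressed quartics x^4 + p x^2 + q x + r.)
h(y) = y^3 - 6*y^2 - 44*y + 215

Identify coefficients: p = 6, q = 7, r = 11.
Plug into h(y) = y^3 - p y^2 - 4 r y + (4 p r - q^2):
  h(y) = y^3 - (6) y^2 - 4*(11) y + (4*(6)*(11) - (7)^2)
       = y^3 + (-6) y^2 + (-44) y + (215).
Simplifying: h(y) = y^3 - 6*y^2 - 44*y + 215.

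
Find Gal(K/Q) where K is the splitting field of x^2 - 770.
Gal(K/Q) = Z/2Z (cyclic of order 2)

x^2 - 770 is irreducible over Q since 770 is not a rational square. The splitting field Q(sqrt(770)) has degree 2 over Q, and its unique nontrivial automorphism is sqrt(770) ↦ -sqrt(770). Hence Gal(Q(sqrt(770))/Q) = Z/2Z.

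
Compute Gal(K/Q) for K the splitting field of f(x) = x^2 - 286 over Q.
Gal(K/Q) = Z/2Z (cyclic of order 2)

x^2 - 286 is irreducible over Q since 286 is not a rational square. The splitting field Q(sqrt(286)) has degree 2 over Q, and its unique nontrivial automorphism is sqrt(286) ↦ -sqrt(286). Hence Gal(Q(sqrt(286))/Q) = Z/2Z.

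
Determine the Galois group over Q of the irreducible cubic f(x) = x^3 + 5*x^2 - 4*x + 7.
Gal(K/Q) = S_3 (symmetric group of order 6)

Compute the discriminant of x^3 + (5)*x^2 + (-4)*x + (7): Δ = -6687. Since Δ is not a rational square, the Galois group is not contained in A_3; it must be the full S_3 (irreducibility of the cubic rules out anything smaller).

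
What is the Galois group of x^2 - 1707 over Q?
Gal(K/Q) = Z/2Z (cyclic of order 2)

x^2 - 1707 is irreducible over Q since 1707 is not a rational square. The splitting field Q(sqrt(1707)) has degree 2 over Q, and its unique nontrivial automorphism is sqrt(1707) ↦ -sqrt(1707). Hence Gal(Q(sqrt(1707))/Q) = Z/2Z.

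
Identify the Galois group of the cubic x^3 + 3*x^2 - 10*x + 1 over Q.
Gal(K/Q) = A_3 (cyclic of order 3)

Compute the discriminant of x^3 + (3)*x^2 + (-10)*x + (1): Δ = 4225. Since Δ is a perfect square (Δ = 65^2), the Galois group is contained in A_3. Irreducibility forces the group to be transitive on three roots, so Gal = A_3.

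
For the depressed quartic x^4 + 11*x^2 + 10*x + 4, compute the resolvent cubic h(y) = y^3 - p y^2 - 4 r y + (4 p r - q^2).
h(y) = y^3 - 11*y^2 - 16*y + 76

Identify coefficients: p = 11, q = 10, r = 4.
Plug into h(y) = y^3 - p y^2 - 4 r y + (4 p r - q^2):
  h(y) = y^3 - (11) y^2 - 4*(4) y + (4*(11)*(4) - (10)^2)
       = y^3 + (-11) y^2 + (-16) y + (76).
Simplifying: h(y) = y^3 - 11*y^2 - 16*y + 76.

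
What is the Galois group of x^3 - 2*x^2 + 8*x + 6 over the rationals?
Gal(K/Q) = S_3 (symmetric group of order 6)

Compute the discriminant of x^3 + (-2)*x^2 + (8)*x + (6): Δ = -4300. Since Δ is not a rational square, the Galois group is not contained in A_3; it must be the full S_3 (irreducibility of the cubic rules out anything smaller).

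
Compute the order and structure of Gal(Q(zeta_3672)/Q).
|Gal(Q(zeta_3672)/Q)| = phi(3672) = 1152; group ≅ (Z/3672Z)^* ≅ Z/2Z × Z/2Z × Z/16Z × Z/18Z

The n-th cyclotomic polynomial Φ_3672(x) is the minimal polynomial of zeta_3672 over Q and has degree phi(3672) = 1152. So Q(zeta_3672) is a degree-1152 Galois extension with Galois group (Z/3672Z)^*. By CRT, (Z/3672Z)^* ≅ (Z/8Z)^* × (Z/27Z)^* × (Z/17Z)^*. Each prime-power unit group is (Z/8Z)^* ≅ Z/2Z × Z/2Z; (Z/27Z)^* ≅ Z/18Z; (Z/17Z)^* ≅ Z/16Z. Hence Gal(Q(zeta_3672)/Q) ≅ Z/2Z × Z/2Z × Z/16Z × Z/18Z.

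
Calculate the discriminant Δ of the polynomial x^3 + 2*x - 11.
Δ = -3299

For a depressed cubic x^3 + p x + q the discriminant is Δ = -4 p^3 - 27 q^2 = -4*(2)^3 - 27*(-11)^2 = -32 - 3267 = -3299.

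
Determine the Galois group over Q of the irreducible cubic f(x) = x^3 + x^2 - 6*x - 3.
Gal(K/Q) = S_3 (symmetric group of order 6)

Compute the discriminant of x^3 + (1)*x^2 + (-6)*x + (-3): Δ = 993. Since Δ is not a rational square, the Galois group is not contained in A_3; it must be the full S_3 (irreducibility of the cubic rules out anything smaller).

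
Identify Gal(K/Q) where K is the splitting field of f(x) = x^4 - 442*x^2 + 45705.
Gal(K/Q) = V_4 (Klein four-group, Z/2Z × Z/2Z)

f factors as (x^2 - 165)(x^2 - 277), so the splitting field is K = Q(sqrt(165), sqrt(277)). The elements 165, 277, 45705 are all non-squares in Q, so sqrt(165) and sqrt(277) generate independent quadratic extensions. Thus [K:Q] = 4 and Gal(K/Q) is generated by the two order-2 automorphisms sqrt(165) ↦ -sqrt(165) and sqrt(277) ↦ -sqrt(277), giving V_4.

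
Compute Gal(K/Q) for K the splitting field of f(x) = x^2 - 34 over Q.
Gal(K/Q) = Z/2Z (cyclic of order 2)

x^2 - 34 is irreducible over Q since 34 is not a rational square. The splitting field Q(sqrt(34)) has degree 2 over Q, and its unique nontrivial automorphism is sqrt(34) ↦ -sqrt(34). Hence Gal(Q(sqrt(34))/Q) = Z/2Z.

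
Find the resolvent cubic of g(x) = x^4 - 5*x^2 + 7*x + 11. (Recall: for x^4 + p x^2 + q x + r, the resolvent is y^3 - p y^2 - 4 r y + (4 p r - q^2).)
h(y) = y^3 + 5*y^2 - 44*y - 269

Identify coefficients: p = -5, q = 7, r = 11.
Plug into h(y) = y^3 - p y^2 - 4 r y + (4 p r - q^2):
  h(y) = y^3 - (-5) y^2 - 4*(11) y + (4*(-5)*(11) - (7)^2)
       = y^3 + (5) y^2 + (-44) y + (-269).
Simplifying: h(y) = y^3 + 5*y^2 - 44*y - 269.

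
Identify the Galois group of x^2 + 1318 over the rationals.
Gal(K/Q) = Z/2Z (cyclic of order 2)

x^2 + 1318 is irreducible over Q since -1318 is not a rational square. The splitting field Q(sqrt(-1318)) has degree 2 over Q, and its unique nontrivial automorphism is sqrt(-1318) ↦ -sqrt(-1318). Hence Gal(Q(sqrt(-1318))/Q) = Z/2Z.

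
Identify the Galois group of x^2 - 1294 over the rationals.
Gal(K/Q) = Z/2Z (cyclic of order 2)

x^2 - 1294 is irreducible over Q since 1294 is not a rational square. The splitting field Q(sqrt(1294)) has degree 2 over Q, and its unique nontrivial automorphism is sqrt(1294) ↦ -sqrt(1294). Hence Gal(Q(sqrt(1294))/Q) = Z/2Z.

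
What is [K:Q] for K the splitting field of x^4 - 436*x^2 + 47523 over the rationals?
[K:Q] = 4

f factors as (x^2 - 219)(x^2 - 217); the splitting field is K = Q(sqrt(219), sqrt(217)). Since 219, 217, and 47523 are all non-squares in Q, the three subfields Q(sqrt(219)), Q(sqrt(217)), Q(sqrt(47523)) are distinct degree-2 extensions, so [K:Q] = 4 (Klein four Galois group).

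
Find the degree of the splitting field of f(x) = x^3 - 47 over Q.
[K:Q] = 6

x^3 - 47 has one real root r = 47^(1/3) and two complex roots r*zeta_3, r*zeta_3^2 where zeta_3 = e^(2*pi*i/3). The splitting field is Q(r, zeta_3). [Q(r):Q] = 3 and [Q(zeta_3):Q] = 2 with gcd = 1, so [Q(r, zeta_3):Q] = 3 * 2 = 6.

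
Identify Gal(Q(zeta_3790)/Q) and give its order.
|Gal(Q(zeta_3790)/Q)| = phi(3790) = 1512; group ≅ (Z/3790Z)^* ≅ Z/4Z × Z/378Z

The n-th cyclotomic polynomial Φ_3790(x) is the minimal polynomial of zeta_3790 over Q and has degree phi(3790) = 1512. So Q(zeta_3790) is a degree-1512 Galois extension with Galois group (Z/3790Z)^*. By CRT, (Z/3790Z)^* ≅ (Z/2Z)^* × (Z/5Z)^* × (Z/379Z)^*. Each prime-power unit group is (Z/2Z)^* ≅ trivial group (order 1); (Z/5Z)^* ≅ Z/4Z; (Z/379Z)^* ≅ Z/378Z. Hence Gal(Q(zeta_3790)/Q) ≅ Z/4Z × Z/378Z.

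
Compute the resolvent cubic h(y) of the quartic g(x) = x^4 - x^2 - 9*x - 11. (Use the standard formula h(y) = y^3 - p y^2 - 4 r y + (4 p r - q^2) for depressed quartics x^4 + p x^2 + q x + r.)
h(y) = y^3 + y^2 + 44*y - 37

Identify coefficients: p = -1, q = -9, r = -11.
Plug into h(y) = y^3 - p y^2 - 4 r y + (4 p r - q^2):
  h(y) = y^3 - (-1) y^2 - 4*(-11) y + (4*(-1)*(-11) - (-9)^2)
       = y^3 + (1) y^2 + (44) y + (-37).
Simplifying: h(y) = y^3 + y^2 + 44*y - 37.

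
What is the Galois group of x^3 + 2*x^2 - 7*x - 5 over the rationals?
Gal(K/Q) = S_3 (symmetric group of order 6)

Compute the discriminant of x^3 + (2)*x^2 + (-7)*x + (-5): Δ = 2313. Since Δ is not a rational square, the Galois group is not contained in A_3; it must be the full S_3 (irreducibility of the cubic rules out anything smaller).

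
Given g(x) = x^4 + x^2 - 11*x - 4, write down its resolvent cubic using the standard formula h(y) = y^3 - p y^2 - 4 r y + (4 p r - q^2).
h(y) = y^3 - y^2 + 16*y - 137

Identify coefficients: p = 1, q = -11, r = -4.
Plug into h(y) = y^3 - p y^2 - 4 r y + (4 p r - q^2):
  h(y) = y^3 - (1) y^2 - 4*(-4) y + (4*(1)*(-4) - (-11)^2)
       = y^3 + (-1) y^2 + (16) y + (-137).
Simplifying: h(y) = y^3 - y^2 + 16*y - 137.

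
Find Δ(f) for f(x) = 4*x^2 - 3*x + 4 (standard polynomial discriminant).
Δ = -55

For a quadratic a x^2 + b x + c the discriminant is Δ = b^2 - 4ac = (-3)^2 - 4*(4)*(4) = 9 - (64) = -55.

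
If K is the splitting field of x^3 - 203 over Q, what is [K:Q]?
[K:Q] = 6

x^3 - 203 has one real root r = 203^(1/3) and two complex roots r*zeta_3, r*zeta_3^2 where zeta_3 = e^(2*pi*i/3). The splitting field is Q(r, zeta_3). [Q(r):Q] = 3 and [Q(zeta_3):Q] = 2 with gcd = 1, so [Q(r, zeta_3):Q] = 3 * 2 = 6.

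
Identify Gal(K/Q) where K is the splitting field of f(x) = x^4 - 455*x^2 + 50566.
Gal(K/Q) = V_4 (Klein four-group, Z/2Z × Z/2Z)

f factors as (x^2 - 193)(x^2 - 262), so the splitting field is K = Q(sqrt(193), sqrt(262)). The elements 193, 262, 50566 are all non-squares in Q, so sqrt(193) and sqrt(262) generate independent quadratic extensions. Thus [K:Q] = 4 and Gal(K/Q) is generated by the two order-2 automorphisms sqrt(193) ↦ -sqrt(193) and sqrt(262) ↦ -sqrt(262), giving V_4.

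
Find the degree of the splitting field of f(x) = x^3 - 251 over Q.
[K:Q] = 6

x^3 - 251 has one real root r = 251^(1/3) and two complex roots r*zeta_3, r*zeta_3^2 where zeta_3 = e^(2*pi*i/3). The splitting field is Q(r, zeta_3). [Q(r):Q] = 3 and [Q(zeta_3):Q] = 2 with gcd = 1, so [Q(r, zeta_3):Q] = 3 * 2 = 6.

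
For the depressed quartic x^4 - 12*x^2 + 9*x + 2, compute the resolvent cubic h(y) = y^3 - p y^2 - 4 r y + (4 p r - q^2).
h(y) = y^3 + 12*y^2 - 8*y - 177

Identify coefficients: p = -12, q = 9, r = 2.
Plug into h(y) = y^3 - p y^2 - 4 r y + (4 p r - q^2):
  h(y) = y^3 - (-12) y^2 - 4*(2) y + (4*(-12)*(2) - (9)^2)
       = y^3 + (12) y^2 + (-8) y + (-177).
Simplifying: h(y) = y^3 + 12*y^2 - 8*y - 177.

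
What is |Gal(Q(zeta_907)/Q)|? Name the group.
|Gal(Q(zeta_907)/Q)| = phi(907) = 906; group ≅ (Z/907Z)^* ≅ Z/906Z

The n-th cyclotomic polynomial Φ_907(x) is the minimal polynomial of zeta_907 over Q and has degree phi(907) = 906. So Q(zeta_907) is a degree-906 Galois extension with Galois group (Z/907Z)^*. (Z/907Z)^* is cyclic since 907 is an odd prime power (or 4). Hence Gal(Q(zeta_907)/Q) ≅ Z/906Z.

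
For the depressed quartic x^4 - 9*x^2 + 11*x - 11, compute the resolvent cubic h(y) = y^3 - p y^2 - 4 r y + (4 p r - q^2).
h(y) = y^3 + 9*y^2 + 44*y + 275

Identify coefficients: p = -9, q = 11, r = -11.
Plug into h(y) = y^3 - p y^2 - 4 r y + (4 p r - q^2):
  h(y) = y^3 - (-9) y^2 - 4*(-11) y + (4*(-9)*(-11) - (11)^2)
       = y^3 + (9) y^2 + (44) y + (275).
Simplifying: h(y) = y^3 + 9*y^2 + 44*y + 275.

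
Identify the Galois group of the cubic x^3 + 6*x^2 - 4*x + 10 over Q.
Gal(K/Q) = S_3 (symmetric group of order 6)

Compute the discriminant of x^3 + (6)*x^2 + (-4)*x + (10): Δ = -14828. Since Δ is not a rational square, the Galois group is not contained in A_3; it must be the full S_3 (irreducibility of the cubic rules out anything smaller).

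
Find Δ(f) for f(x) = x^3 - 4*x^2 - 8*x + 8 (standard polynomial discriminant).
Δ = 8000

For x^3 + a x^2 + b x + c the discriminant is Δ = 18 a b c - 4 a^3 c + a^2 b^2 - 4 b^3 - 27 c^2.
Plug a = -4, b = -8, c = 8:
  18*(-4)*(-8)*(8) - 4*(-4)^3*(8) + (-4)^2*(-8)^2 - 4*(-8)^3 - 27*(8)^2
  = 4608 + (2048) + 1024 + (2048) + (-1728)
  = 8000.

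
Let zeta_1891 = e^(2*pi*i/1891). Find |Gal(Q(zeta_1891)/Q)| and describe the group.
|Gal(Q(zeta_1891)/Q)| = phi(1891) = 1800; group ≅ (Z/1891Z)^* ≅ Z/30Z × Z/60Z

The n-th cyclotomic polynomial Φ_1891(x) is the minimal polynomial of zeta_1891 over Q and has degree phi(1891) = 1800. So Q(zeta_1891) is a degree-1800 Galois extension with Galois group (Z/1891Z)^*. By CRT, (Z/1891Z)^* ≅ (Z/31Z)^* × (Z/61Z)^*. Each prime-power unit group is (Z/31Z)^* ≅ Z/30Z; (Z/61Z)^* ≅ Z/60Z. Hence Gal(Q(zeta_1891)/Q) ≅ Z/30Z × Z/60Z.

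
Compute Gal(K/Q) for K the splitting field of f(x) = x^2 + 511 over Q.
Gal(K/Q) = Z/2Z (cyclic of order 2)

x^2 + 511 is irreducible over Q since -511 is not a rational square. The splitting field Q(sqrt(-511)) has degree 2 over Q, and its unique nontrivial automorphism is sqrt(-511) ↦ -sqrt(-511). Hence Gal(Q(sqrt(-511))/Q) = Z/2Z.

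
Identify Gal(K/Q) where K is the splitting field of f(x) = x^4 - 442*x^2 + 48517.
Gal(K/Q) = V_4 (Klein four-group, Z/2Z × Z/2Z)

f factors as (x^2 - 203)(x^2 - 239), so the splitting field is K = Q(sqrt(203), sqrt(239)). The elements 203, 239, 48517 are all non-squares in Q, so sqrt(203) and sqrt(239) generate independent quadratic extensions. Thus [K:Q] = 4 and Gal(K/Q) is generated by the two order-2 automorphisms sqrt(203) ↦ -sqrt(203) and sqrt(239) ↦ -sqrt(239), giving V_4.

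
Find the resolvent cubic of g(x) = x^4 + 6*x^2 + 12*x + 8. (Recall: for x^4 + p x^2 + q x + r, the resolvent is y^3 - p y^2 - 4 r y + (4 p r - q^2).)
h(y) = y^3 - 6*y^2 - 32*y + 48

Identify coefficients: p = 6, q = 12, r = 8.
Plug into h(y) = y^3 - p y^2 - 4 r y + (4 p r - q^2):
  h(y) = y^3 - (6) y^2 - 4*(8) y + (4*(6)*(8) - (12)^2)
       = y^3 + (-6) y^2 + (-32) y + (48).
Simplifying: h(y) = y^3 - 6*y^2 - 32*y + 48.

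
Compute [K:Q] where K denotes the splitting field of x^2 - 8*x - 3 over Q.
[K:Q] = 2

The discriminant of x^2 + (-8)*x + (-3) is b^2 - 4c = 64 - (-12) = 76. Since 76 is not a perfect square in Q, the polynomial is irreducible over Q. Its two roots generate a degree-2 extension, so [K:Q] = 2.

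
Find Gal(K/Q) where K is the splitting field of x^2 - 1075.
Gal(K/Q) = Z/2Z (cyclic of order 2)

x^2 - 1075 is irreducible over Q since 1075 is not a rational square. The splitting field Q(sqrt(1075)) has degree 2 over Q, and its unique nontrivial automorphism is sqrt(1075) ↦ -sqrt(1075). Hence Gal(Q(sqrt(1075))/Q) = Z/2Z.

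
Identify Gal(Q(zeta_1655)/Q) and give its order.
|Gal(Q(zeta_1655)/Q)| = phi(1655) = 1320; group ≅ (Z/1655Z)^* ≅ Z/4Z × Z/330Z

The n-th cyclotomic polynomial Φ_1655(x) is the minimal polynomial of zeta_1655 over Q and has degree phi(1655) = 1320. So Q(zeta_1655) is a degree-1320 Galois extension with Galois group (Z/1655Z)^*. By CRT, (Z/1655Z)^* ≅ (Z/5Z)^* × (Z/331Z)^*. Each prime-power unit group is (Z/5Z)^* ≅ Z/4Z; (Z/331Z)^* ≅ Z/330Z. Hence Gal(Q(zeta_1655)/Q) ≅ Z/4Z × Z/330Z.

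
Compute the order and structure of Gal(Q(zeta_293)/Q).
|Gal(Q(zeta_293)/Q)| = phi(293) = 292; group ≅ (Z/293Z)^* ≅ Z/292Z

The n-th cyclotomic polynomial Φ_293(x) is the minimal polynomial of zeta_293 over Q and has degree phi(293) = 292. So Q(zeta_293) is a degree-292 Galois extension with Galois group (Z/293Z)^*. (Z/293Z)^* is cyclic since 293 is an odd prime power (or 4). Hence Gal(Q(zeta_293)/Q) ≅ Z/292Z.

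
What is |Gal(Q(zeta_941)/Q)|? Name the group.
|Gal(Q(zeta_941)/Q)| = phi(941) = 940; group ≅ (Z/941Z)^* ≅ Z/940Z

The n-th cyclotomic polynomial Φ_941(x) is the minimal polynomial of zeta_941 over Q and has degree phi(941) = 940. So Q(zeta_941) is a degree-940 Galois extension with Galois group (Z/941Z)^*. (Z/941Z)^* is cyclic since 941 is an odd prime power (or 4). Hence Gal(Q(zeta_941)/Q) ≅ Z/940Z.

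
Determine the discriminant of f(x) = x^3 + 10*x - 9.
Δ = -6187

For a depressed cubic x^3 + p x + q the discriminant is Δ = -4 p^3 - 27 q^2 = -4*(10)^3 - 27*(-9)^2 = -4000 - 2187 = -6187.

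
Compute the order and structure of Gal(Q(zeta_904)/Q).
|Gal(Q(zeta_904)/Q)| = phi(904) = 448; group ≅ (Z/904Z)^* ≅ Z/2Z × Z/2Z × Z/112Z

The n-th cyclotomic polynomial Φ_904(x) is the minimal polynomial of zeta_904 over Q and has degree phi(904) = 448. So Q(zeta_904) is a degree-448 Galois extension with Galois group (Z/904Z)^*. By CRT, (Z/904Z)^* ≅ (Z/8Z)^* × (Z/113Z)^*. Each prime-power unit group is (Z/8Z)^* ≅ Z/2Z × Z/2Z; (Z/113Z)^* ≅ Z/112Z. Hence Gal(Q(zeta_904)/Q) ≅ Z/2Z × Z/2Z × Z/112Z.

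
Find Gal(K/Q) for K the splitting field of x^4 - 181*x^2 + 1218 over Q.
Gal(K/Q) = V_4 (Klein four-group, Z/2Z × Z/2Z)

f factors as (x^2 - 7)(x^2 - 174), so the splitting field is K = Q(sqrt(7), sqrt(174)). The elements 7, 174, 1218 are all non-squares in Q, so sqrt(7) and sqrt(174) generate independent quadratic extensions. Thus [K:Q] = 4 and Gal(K/Q) is generated by the two order-2 automorphisms sqrt(7) ↦ -sqrt(7) and sqrt(174) ↦ -sqrt(174), giving V_4.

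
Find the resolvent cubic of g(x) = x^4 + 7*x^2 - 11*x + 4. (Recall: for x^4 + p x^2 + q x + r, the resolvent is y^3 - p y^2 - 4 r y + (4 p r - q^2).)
h(y) = y^3 - 7*y^2 - 16*y - 9

Identify coefficients: p = 7, q = -11, r = 4.
Plug into h(y) = y^3 - p y^2 - 4 r y + (4 p r - q^2):
  h(y) = y^3 - (7) y^2 - 4*(4) y + (4*(7)*(4) - (-11)^2)
       = y^3 + (-7) y^2 + (-16) y + (-9).
Simplifying: h(y) = y^3 - 7*y^2 - 16*y - 9.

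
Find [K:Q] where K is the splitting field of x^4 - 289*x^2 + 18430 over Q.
[K:Q] = 4

f factors as (x^2 - 194)(x^2 - 95); the splitting field is K = Q(sqrt(194), sqrt(95)). Since 194, 95, and 18430 are all non-squares in Q, the three subfields Q(sqrt(194)), Q(sqrt(95)), Q(sqrt(18430)) are distinct degree-2 extensions, so [K:Q] = 4 (Klein four Galois group).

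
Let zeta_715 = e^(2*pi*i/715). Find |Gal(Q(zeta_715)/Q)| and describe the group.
|Gal(Q(zeta_715)/Q)| = phi(715) = 480; group ≅ (Z/715Z)^* ≅ Z/4Z × Z/10Z × Z/12Z

The n-th cyclotomic polynomial Φ_715(x) is the minimal polynomial of zeta_715 over Q and has degree phi(715) = 480. So Q(zeta_715) is a degree-480 Galois extension with Galois group (Z/715Z)^*. By CRT, (Z/715Z)^* ≅ (Z/5Z)^* × (Z/11Z)^* × (Z/13Z)^*. Each prime-power unit group is (Z/5Z)^* ≅ Z/4Z; (Z/11Z)^* ≅ Z/10Z; (Z/13Z)^* ≅ Z/12Z. Hence Gal(Q(zeta_715)/Q) ≅ Z/4Z × Z/10Z × Z/12Z.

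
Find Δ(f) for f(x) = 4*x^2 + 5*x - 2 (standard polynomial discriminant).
Δ = 57

For a quadratic a x^2 + b x + c the discriminant is Δ = b^2 - 4ac = (5)^2 - 4*(4)*(-2) = 25 - (-32) = 57.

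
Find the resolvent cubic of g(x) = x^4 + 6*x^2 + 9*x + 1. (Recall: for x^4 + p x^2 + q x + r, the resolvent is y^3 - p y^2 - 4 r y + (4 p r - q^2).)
h(y) = y^3 - 6*y^2 - 4*y - 57

Identify coefficients: p = 6, q = 9, r = 1.
Plug into h(y) = y^3 - p y^2 - 4 r y + (4 p r - q^2):
  h(y) = y^3 - (6) y^2 - 4*(1) y + (4*(6)*(1) - (9)^2)
       = y^3 + (-6) y^2 + (-4) y + (-57).
Simplifying: h(y) = y^3 - 6*y^2 - 4*y - 57.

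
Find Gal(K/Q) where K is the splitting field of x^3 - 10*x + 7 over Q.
Gal(K/Q) = S_3 (symmetric group of order 6)

Compute the discriminant of x^3 + (0)*x^2 + (-10)*x + (7): Δ = 2677. Since Δ is not a rational square, the Galois group is not contained in A_3; it must be the full S_3 (irreducibility of the cubic rules out anything smaller).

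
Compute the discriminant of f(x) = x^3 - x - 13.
Δ = -4559

For a depressed cubic x^3 + p x + q the discriminant is Δ = -4 p^3 - 27 q^2 = -4*(-1)^3 - 27*(-13)^2 = 4 - 4563 = -4559.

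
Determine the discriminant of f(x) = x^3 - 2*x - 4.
Δ = -400

For a depressed cubic x^3 + p x + q the discriminant is Δ = -4 p^3 - 27 q^2 = -4*(-2)^3 - 27*(-4)^2 = 32 - 432 = -400.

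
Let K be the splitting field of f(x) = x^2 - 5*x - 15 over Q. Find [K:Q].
[K:Q] = 2

The discriminant of x^2 + (-5)*x + (-15) is b^2 - 4c = 25 - (-60) = 85. Since 85 is not a perfect square in Q, the polynomial is irreducible over Q. Its two roots generate a degree-2 extension, so [K:Q] = 2.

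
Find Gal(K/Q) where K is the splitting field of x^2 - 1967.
Gal(K/Q) = Z/2Z (cyclic of order 2)

x^2 - 1967 is irreducible over Q since 1967 is not a rational square. The splitting field Q(sqrt(1967)) has degree 2 over Q, and its unique nontrivial automorphism is sqrt(1967) ↦ -sqrt(1967). Hence Gal(Q(sqrt(1967))/Q) = Z/2Z.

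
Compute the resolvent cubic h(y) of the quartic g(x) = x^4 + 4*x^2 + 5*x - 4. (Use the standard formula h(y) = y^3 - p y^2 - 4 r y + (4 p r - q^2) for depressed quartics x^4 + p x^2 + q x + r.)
h(y) = y^3 - 4*y^2 + 16*y - 89

Identify coefficients: p = 4, q = 5, r = -4.
Plug into h(y) = y^3 - p y^2 - 4 r y + (4 p r - q^2):
  h(y) = y^3 - (4) y^2 - 4*(-4) y + (4*(4)*(-4) - (5)^2)
       = y^3 + (-4) y^2 + (16) y + (-89).
Simplifying: h(y) = y^3 - 4*y^2 + 16*y - 89.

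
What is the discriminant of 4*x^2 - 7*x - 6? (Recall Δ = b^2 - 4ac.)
Δ = 145

For a quadratic a x^2 + b x + c the discriminant is Δ = b^2 - 4ac = (-7)^2 - 4*(4)*(-6) = 49 - (-96) = 145.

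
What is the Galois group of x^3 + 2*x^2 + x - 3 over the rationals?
Gal(K/Q) = S_3 (symmetric group of order 6)

Compute the discriminant of x^3 + (2)*x^2 + (1)*x + (-3): Δ = -255. Since Δ is not a rational square, the Galois group is not contained in A_3; it must be the full S_3 (irreducibility of the cubic rules out anything smaller).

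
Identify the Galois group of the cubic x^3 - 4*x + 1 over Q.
Gal(K/Q) = S_3 (symmetric group of order 6)

Compute the discriminant of x^3 + (0)*x^2 + (-4)*x + (1): Δ = 229. Since Δ is not a rational square, the Galois group is not contained in A_3; it must be the full S_3 (irreducibility of the cubic rules out anything smaller).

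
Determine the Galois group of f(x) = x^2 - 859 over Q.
Gal(K/Q) = Z/2Z (cyclic of order 2)

x^2 - 859 is irreducible over Q since 859 is not a rational square. The splitting field Q(sqrt(859)) has degree 2 over Q, and its unique nontrivial automorphism is sqrt(859) ↦ -sqrt(859). Hence Gal(Q(sqrt(859))/Q) = Z/2Z.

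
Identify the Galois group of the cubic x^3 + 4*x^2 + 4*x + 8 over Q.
Gal(K/Q) = S_3 (symmetric group of order 6)

Compute the discriminant of x^3 + (4)*x^2 + (4)*x + (8): Δ = -1472. Since Δ is not a rational square, the Galois group is not contained in A_3; it must be the full S_3 (irreducibility of the cubic rules out anything smaller).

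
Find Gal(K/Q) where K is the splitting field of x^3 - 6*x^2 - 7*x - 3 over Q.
Gal(K/Q) = S_3 (symmetric group of order 6)

Compute the discriminant of x^3 + (-6)*x^2 + (-7)*x + (-3): Δ = -1967. Since Δ is not a rational square, the Galois group is not contained in A_3; it must be the full S_3 (irreducibility of the cubic rules out anything smaller).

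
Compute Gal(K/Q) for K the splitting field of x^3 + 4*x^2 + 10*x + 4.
Gal(K/Q) = S_3 (symmetric group of order 6)

Compute the discriminant of x^3 + (4)*x^2 + (10)*x + (4): Δ = -976. Since Δ is not a rational square, the Galois group is not contained in A_3; it must be the full S_3 (irreducibility of the cubic rules out anything smaller).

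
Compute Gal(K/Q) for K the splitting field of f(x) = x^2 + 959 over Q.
Gal(K/Q) = Z/2Z (cyclic of order 2)

x^2 + 959 is irreducible over Q since -959 is not a rational square. The splitting field Q(sqrt(-959)) has degree 2 over Q, and its unique nontrivial automorphism is sqrt(-959) ↦ -sqrt(-959). Hence Gal(Q(sqrt(-959))/Q) = Z/2Z.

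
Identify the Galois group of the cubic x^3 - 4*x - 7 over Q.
Gal(K/Q) = S_3 (symmetric group of order 6)

Compute the discriminant of x^3 + (0)*x^2 + (-4)*x + (-7): Δ = -1067. Since Δ is not a rational square, the Galois group is not contained in A_3; it must be the full S_3 (irreducibility of the cubic rules out anything smaller).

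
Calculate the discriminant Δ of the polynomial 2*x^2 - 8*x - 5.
Δ = 104

For a quadratic a x^2 + b x + c the discriminant is Δ = b^2 - 4ac = (-8)^2 - 4*(2)*(-5) = 64 - (-40) = 104.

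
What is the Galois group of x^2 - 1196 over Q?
Gal(K/Q) = Z/2Z (cyclic of order 2)

x^2 - 1196 is irreducible over Q since 1196 is not a rational square. The splitting field Q(sqrt(1196)) has degree 2 over Q, and its unique nontrivial automorphism is sqrt(1196) ↦ -sqrt(1196). Hence Gal(Q(sqrt(1196))/Q) = Z/2Z.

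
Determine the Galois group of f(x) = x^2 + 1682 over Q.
Gal(K/Q) = Z/2Z (cyclic of order 2)

x^2 + 1682 is irreducible over Q since -1682 is not a rational square. The splitting field Q(sqrt(-1682)) has degree 2 over Q, and its unique nontrivial automorphism is sqrt(-1682) ↦ -sqrt(-1682). Hence Gal(Q(sqrt(-1682))/Q) = Z/2Z.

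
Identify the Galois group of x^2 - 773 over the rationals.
Gal(K/Q) = Z/2Z (cyclic of order 2)

x^2 - 773 is irreducible over Q since 773 is not a rational square. The splitting field Q(sqrt(773)) has degree 2 over Q, and its unique nontrivial automorphism is sqrt(773) ↦ -sqrt(773). Hence Gal(Q(sqrt(773))/Q) = Z/2Z.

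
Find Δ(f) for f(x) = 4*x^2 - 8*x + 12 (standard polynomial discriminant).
Δ = -128

For a quadratic a x^2 + b x + c the discriminant is Δ = b^2 - 4ac = (-8)^2 - 4*(4)*(12) = 64 - (192) = -128.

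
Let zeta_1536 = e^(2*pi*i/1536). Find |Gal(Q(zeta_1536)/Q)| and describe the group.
|Gal(Q(zeta_1536)/Q)| = phi(1536) = 512; group ≅ (Z/1536Z)^* ≅ Z/2Z × Z/2Z × Z/128Z

The n-th cyclotomic polynomial Φ_1536(x) is the minimal polynomial of zeta_1536 over Q and has degree phi(1536) = 512. So Q(zeta_1536) is a degree-512 Galois extension with Galois group (Z/1536Z)^*. By CRT, (Z/1536Z)^* ≅ (Z/512Z)^* × (Z/3Z)^*. Each prime-power unit group is (Z/512Z)^* ≅ Z/2Z × Z/128Z; (Z/3Z)^* ≅ Z/2Z. Hence Gal(Q(zeta_1536)/Q) ≅ Z/2Z × Z/2Z × Z/128Z.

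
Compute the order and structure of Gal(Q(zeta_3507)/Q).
|Gal(Q(zeta_3507)/Q)| = phi(3507) = 1992; group ≅ (Z/3507Z)^* ≅ Z/2Z × Z/6Z × Z/166Z

The n-th cyclotomic polynomial Φ_3507(x) is the minimal polynomial of zeta_3507 over Q and has degree phi(3507) = 1992. So Q(zeta_3507) is a degree-1992 Galois extension with Galois group (Z/3507Z)^*. By CRT, (Z/3507Z)^* ≅ (Z/3Z)^* × (Z/7Z)^* × (Z/167Z)^*. Each prime-power unit group is (Z/3Z)^* ≅ Z/2Z; (Z/7Z)^* ≅ Z/6Z; (Z/167Z)^* ≅ Z/166Z. Hence Gal(Q(zeta_3507)/Q) ≅ Z/2Z × Z/6Z × Z/166Z.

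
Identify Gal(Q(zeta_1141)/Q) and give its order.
|Gal(Q(zeta_1141)/Q)| = phi(1141) = 972; group ≅ (Z/1141Z)^* ≅ Z/6Z × Z/162Z

The n-th cyclotomic polynomial Φ_1141(x) is the minimal polynomial of zeta_1141 over Q and has degree phi(1141) = 972. So Q(zeta_1141) is a degree-972 Galois extension with Galois group (Z/1141Z)^*. By CRT, (Z/1141Z)^* ≅ (Z/7Z)^* × (Z/163Z)^*. Each prime-power unit group is (Z/7Z)^* ≅ Z/6Z; (Z/163Z)^* ≅ Z/162Z. Hence Gal(Q(zeta_1141)/Q) ≅ Z/6Z × Z/162Z.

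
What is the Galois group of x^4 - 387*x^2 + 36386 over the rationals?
Gal(K/Q) = V_4 (Klein four-group, Z/2Z × Z/2Z)

f factors as (x^2 - 161)(x^2 - 226), so the splitting field is K = Q(sqrt(161), sqrt(226)). The elements 161, 226, 36386 are all non-squares in Q, so sqrt(161) and sqrt(226) generate independent quadratic extensions. Thus [K:Q] = 4 and Gal(K/Q) is generated by the two order-2 automorphisms sqrt(161) ↦ -sqrt(161) and sqrt(226) ↦ -sqrt(226), giving V_4.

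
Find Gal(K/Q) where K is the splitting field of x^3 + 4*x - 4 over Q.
Gal(K/Q) = S_3 (symmetric group of order 6)

Compute the discriminant of x^3 + (0)*x^2 + (4)*x + (-4): Δ = -688. Since Δ is not a rational square, the Galois group is not contained in A_3; it must be the full S_3 (irreducibility of the cubic rules out anything smaller).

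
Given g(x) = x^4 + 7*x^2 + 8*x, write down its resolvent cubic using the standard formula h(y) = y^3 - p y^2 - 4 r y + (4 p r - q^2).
h(y) = y^3 - 7*y^2 - 64

Identify coefficients: p = 7, q = 8, r = 0.
Plug into h(y) = y^3 - p y^2 - 4 r y + (4 p r - q^2):
  h(y) = y^3 - (7) y^2 - 4*(0) y + (4*(7)*(0) - (8)^2)
       = y^3 + (-7) y^2 + (0) y + (-64).
Simplifying: h(y) = y^3 - 7*y^2 - 64.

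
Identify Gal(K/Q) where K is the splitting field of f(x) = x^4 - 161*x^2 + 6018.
Gal(K/Q) = V_4 (Klein four-group, Z/2Z × Z/2Z)

f factors as (x^2 - 59)(x^2 - 102), so the splitting field is K = Q(sqrt(59), sqrt(102)). The elements 59, 102, 6018 are all non-squares in Q, so sqrt(59) and sqrt(102) generate independent quadratic extensions. Thus [K:Q] = 4 and Gal(K/Q) is generated by the two order-2 automorphisms sqrt(59) ↦ -sqrt(59) and sqrt(102) ↦ -sqrt(102), giving V_4.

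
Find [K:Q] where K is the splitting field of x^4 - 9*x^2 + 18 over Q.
[K:Q] = 4

f factors as (x^2 - 3)(x^2 - 6); the splitting field is K = Q(sqrt(3), sqrt(6)). Since 3, 6, and 18 are all non-squares in Q, the three subfields Q(sqrt(3)), Q(sqrt(6)), Q(sqrt(18)) are distinct degree-2 extensions, so [K:Q] = 4 (Klein four Galois group).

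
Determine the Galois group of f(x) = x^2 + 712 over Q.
Gal(K/Q) = Z/2Z (cyclic of order 2)

x^2 + 712 is irreducible over Q since -712 is not a rational square. The splitting field Q(sqrt(-712)) has degree 2 over Q, and its unique nontrivial automorphism is sqrt(-712) ↦ -sqrt(-712). Hence Gal(Q(sqrt(-712))/Q) = Z/2Z.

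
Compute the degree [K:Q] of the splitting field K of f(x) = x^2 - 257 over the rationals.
[K:Q] = 2

The polynomial x^2 - 257 is irreducible over Q since 257 is not a perfect square. Its splitting field is Q(sqrt(257)), which has degree 2 over Q.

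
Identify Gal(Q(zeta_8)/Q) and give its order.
|Gal(Q(zeta_8)/Q)| = phi(8) = 4; group ≅ (Z/8Z)^* ≅ Z/2Z × Z/2Z

The n-th cyclotomic polynomial Φ_8(x) is the minimal polynomial of zeta_8 over Q and has degree phi(8) = 4. So Q(zeta_8) is a degree-4 Galois extension with Galois group (Z/8Z)^*. (Z/8Z)^* for n = 2^3 is Z/2Z × Z/2^1Z (not cyclic). Hence Gal(Q(zeta_8)/Q) ≅ Z/2Z × Z/2Z.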